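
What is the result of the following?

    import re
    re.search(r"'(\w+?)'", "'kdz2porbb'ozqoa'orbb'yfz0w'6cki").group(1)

The match spans [0:11] → "'kdz2porbb'".
Captured: group 1 = 'kdz2porbb'.

'kdz2porbb'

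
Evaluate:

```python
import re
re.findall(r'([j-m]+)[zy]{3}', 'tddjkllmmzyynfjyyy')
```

One capturing group, so `findall` returns just the captured substring from each match — 2 in all.

['jkllmm', 'j']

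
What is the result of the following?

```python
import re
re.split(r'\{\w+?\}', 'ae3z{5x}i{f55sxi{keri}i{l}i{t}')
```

['ae3z', 'i{f55sxi', 'i', 'i', '']

Matches to split on: at [4:8] → '{5x}'; at [16:22] → '{keri}'; at [23:26] → '{l}'; at [27:30] → '{t}'.
Each match becomes a cut point; 5 segments remain.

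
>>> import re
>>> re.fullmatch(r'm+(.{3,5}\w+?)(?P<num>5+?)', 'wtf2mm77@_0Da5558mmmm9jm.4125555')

The pattern matches one or more of a literal 'm'; then 3 to 5 of any character, then one or more of a word character (lazy) (captured); then one or more of a literal '5' (lazy) (captured as 'num').
For `fullmatch`, every character of the input must be accounted for by the pattern.
Here the pattern can't cover the whole string, so the call returns None.

None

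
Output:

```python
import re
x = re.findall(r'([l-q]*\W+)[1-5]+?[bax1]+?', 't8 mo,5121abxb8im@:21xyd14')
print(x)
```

['mo,', 'm@:']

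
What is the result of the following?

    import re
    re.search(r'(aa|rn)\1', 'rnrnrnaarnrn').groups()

('rn',)

The match spans [0:4] → 'rnrn'.
Captured: group 1 = 'rn'.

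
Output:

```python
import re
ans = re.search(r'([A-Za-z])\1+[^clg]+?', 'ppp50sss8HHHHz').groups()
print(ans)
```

('p',)

The match spans [0:4] → 'ppp5'.
Captured: group 1 = 'p'.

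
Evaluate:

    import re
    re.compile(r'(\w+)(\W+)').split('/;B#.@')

['/;', 'B', '#.@', '']

`re.split` interleaves the captured-group text with the surrounding fragments.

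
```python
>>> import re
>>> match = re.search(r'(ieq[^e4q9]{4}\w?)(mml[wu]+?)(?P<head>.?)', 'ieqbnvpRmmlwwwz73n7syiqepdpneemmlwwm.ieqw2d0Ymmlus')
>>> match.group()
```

The match spans [0:13] → 'ieqbnvpRmmlww'.

'ieqbnvpRmmlww'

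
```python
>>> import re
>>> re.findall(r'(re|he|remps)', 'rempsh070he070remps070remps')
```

['re', 'he', 're', 're']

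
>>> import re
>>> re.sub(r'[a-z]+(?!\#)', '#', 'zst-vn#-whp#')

Because the assertion is negative and zero-width, positions next to the forbidden text are skipped.
Each match is replaced by '#'.

'#-#n#-#p#'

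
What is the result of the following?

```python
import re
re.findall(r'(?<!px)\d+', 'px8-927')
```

['927']

The negative lookahead/lookbehind blocks any match where the forbidden context is present.
Scanning left to right: at [4:7] → '927'.
`findall` yields the raw match text (1 of them) because the pattern has no groups.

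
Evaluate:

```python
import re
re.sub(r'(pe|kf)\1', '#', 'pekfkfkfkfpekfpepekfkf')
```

After group 1 captures some text, `\1` only succeeds where that same text appears again.
`sub` substitutes '#' at each match site.

'pe##pekf##'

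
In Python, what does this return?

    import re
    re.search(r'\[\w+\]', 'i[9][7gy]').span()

(1, 4)

The match spans [1:4] → '[9]'.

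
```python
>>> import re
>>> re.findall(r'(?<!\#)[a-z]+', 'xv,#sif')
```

['xv', 'if']

The negative lookaround is zero-width — it rules out positions where the adjacent text would match, without consuming anything.
With no groups in the pattern, `findall` gives back each whole match — 2 here.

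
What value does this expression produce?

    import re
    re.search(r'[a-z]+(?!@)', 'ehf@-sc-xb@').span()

A negative assertion filters positions out without eating any characters.
`re.search` tries every starting position until one works.
The match spans [0:2] → 'eh'.

(0, 2)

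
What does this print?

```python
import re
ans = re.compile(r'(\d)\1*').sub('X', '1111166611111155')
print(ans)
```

The backreference `\1` re-matches whatever the first group consumed, character for character.
Matches: at [0:5] → '11111'; at [5:8] → '666'; at [8:14] → '111111'; at [14:16] → '55'.
Every occurrence is swapped for 'X'.

XXXX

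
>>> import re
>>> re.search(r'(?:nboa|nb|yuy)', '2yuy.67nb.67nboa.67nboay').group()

The match spans [1:4] → 'yuy'.

'yuy'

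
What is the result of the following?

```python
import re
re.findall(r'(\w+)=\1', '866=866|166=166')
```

['866', '166']

`\1` is not a pattern — it's the concrete string captured by group 1, re-applied verbatim.
With a single group, `findall` returns only what that group captured — 2 items.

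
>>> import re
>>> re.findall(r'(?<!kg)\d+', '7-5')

A negative assertion filters positions out without eating any characters.
`findall` yields the raw match text (2 of them) because the pattern has no groups.

['7', '5']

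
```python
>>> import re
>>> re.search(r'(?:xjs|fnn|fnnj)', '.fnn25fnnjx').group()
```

'fnn'

The match spans [1:4] → 'fnn'.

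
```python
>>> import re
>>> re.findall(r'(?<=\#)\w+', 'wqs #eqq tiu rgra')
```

['eqq']

Because the assertion is zero-width, the text it checks is not consumed and won't appear in the result.
Matches: at [5:8] → 'eqq'.
`findall` yields the raw match text (1 of them) because the pattern has no groups.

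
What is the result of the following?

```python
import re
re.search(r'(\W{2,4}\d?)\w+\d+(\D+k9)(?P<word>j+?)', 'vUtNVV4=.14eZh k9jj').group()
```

'=.14eZh k9j'

The pattern matches 2 to 4 of a non-word character, then optionally a digit (captured); then one or more of a word character, then one or more of a digit; then one or more of a non-digit, then the literal 'k9' (captured); then one or more of a literal 'j' (lazy) (captured as 'word').
Unlike `match`, `search` isn't anchored — it looks for the pattern anywhere in the string.
The match spans [7:18] → '=.14eZh k9j'.
Captured: group 1 = '=.', group 2 = 'eZh k9', group 3 = 'j'.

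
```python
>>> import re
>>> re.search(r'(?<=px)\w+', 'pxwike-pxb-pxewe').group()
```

Lookahead/lookbehind check context without consuming it, so the matched span excludes the asserted characters.
`re.search` scans for the first position where the pattern succeeds.
The match spans [2:6] → 'wike'.

'wike'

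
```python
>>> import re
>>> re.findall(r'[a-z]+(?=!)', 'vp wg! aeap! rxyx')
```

['wg', 'aeap']

Because the assertion is zero-width, the text it checks is not consumed and won't appear in the result.
Matches: at [3:5] → 'wg'; at [7:11] → 'aeap'.
`findall` yields the raw match text (2 of them) because the pattern has no groups.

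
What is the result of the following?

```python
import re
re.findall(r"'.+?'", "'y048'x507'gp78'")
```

["'y048'", "'gp78'"]

With the lazy modifier that quantifier settles for the fewest repetitions that let the rest of the pattern succeed (the atoms after it are unaffected and can still be greedy).
Scanning left to right: at [0:6] → "'y048'"; at [10:16] → "'gp78'".
`findall` yields the raw match text (2 of them) because the pattern has no groups.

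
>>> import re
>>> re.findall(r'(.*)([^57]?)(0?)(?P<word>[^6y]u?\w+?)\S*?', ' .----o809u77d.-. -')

[(' .----o809u7', '', '', '7d')]

The pattern matches zero or more of any character (captured); then optionally any character except [57] (captured); then optionally a literal '0' (captured); then any character except [6y], then optionally a literal 'u', then one or more of a word character (lazy) (captured as 'word'); then zero or more of a non-whitespace character (lazy).
Scanning left to right: at [0:14] match ' .----o809u77d', groups = (' .----o809u7', '', '', '7d').
Multiple groups make `findall` return tuples — one 4-tuple for the one match.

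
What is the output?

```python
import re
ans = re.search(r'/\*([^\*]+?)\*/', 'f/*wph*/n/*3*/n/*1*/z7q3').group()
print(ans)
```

The match spans [1:8] → '/*wph*/'.

/*wph*/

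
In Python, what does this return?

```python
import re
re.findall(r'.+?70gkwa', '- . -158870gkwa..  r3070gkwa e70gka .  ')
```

['- . -158870gkwa', '..  r3070gkwa']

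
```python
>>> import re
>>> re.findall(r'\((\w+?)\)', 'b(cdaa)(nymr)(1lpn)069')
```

['cdaa', 'nymr', '1lpn']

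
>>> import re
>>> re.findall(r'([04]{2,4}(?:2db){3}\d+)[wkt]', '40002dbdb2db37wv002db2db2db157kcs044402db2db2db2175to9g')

['002db2db2db157', '44402db2db2db2175']

Pattern: 2 to 4 of one of [04], then the literal '2db' repeated 3 times, then one or more of a digit (captured); then one of [wkt].
Matches: at [16:31] match '002db2db2db157k', group 1 = '002db2db2db157'; at [34:52] match '44402db2db2db2175t', group 1 = '44402db2db2db2175'.
`findall` collects group 1 from each match (2 total).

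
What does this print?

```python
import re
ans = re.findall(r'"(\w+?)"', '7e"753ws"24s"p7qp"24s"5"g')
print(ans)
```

['753ws', 'p7qp', '5']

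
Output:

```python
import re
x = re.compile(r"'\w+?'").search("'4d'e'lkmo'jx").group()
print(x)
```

`re.search` scans for the first position where the pattern succeeds.
The match spans [0:4] → "'4d'".

'4d'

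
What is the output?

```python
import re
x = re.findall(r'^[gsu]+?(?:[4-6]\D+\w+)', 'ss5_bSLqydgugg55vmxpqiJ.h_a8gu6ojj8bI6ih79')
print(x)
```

This matches anchored at the start of the string; then one or more of one of [gsu] (lazy); then a character in [4-6], then one or more of a non-digit, then one or more of a word character (non-capturing group).
Scanning left to right: at [0:23] → 'ss5_bSLqydgugg55vmxpqiJ'.
With no groups in the pattern, `findall` gives back each whole match — 1 here.

['ss5_bSLqydgugg55vmxpqiJ']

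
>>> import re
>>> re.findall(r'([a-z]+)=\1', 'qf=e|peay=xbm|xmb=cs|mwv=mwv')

['mwv']

The backreference `\1` re-matches whatever the first group consumed, character for character.
Scanning left to right: at [21:28] match 'mwv=mwv', group 1 = 'mwv'.
`findall` collects group 1 from the one match (1 total).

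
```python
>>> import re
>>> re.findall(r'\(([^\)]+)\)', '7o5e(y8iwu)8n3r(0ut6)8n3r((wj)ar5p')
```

['y8iwu', '0ut6', '(wj']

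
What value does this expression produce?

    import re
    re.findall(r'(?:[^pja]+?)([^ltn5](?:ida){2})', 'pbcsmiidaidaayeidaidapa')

With a single group, `findall` returns only what that group captured — 2 items.

['iidaida', 'eidaida']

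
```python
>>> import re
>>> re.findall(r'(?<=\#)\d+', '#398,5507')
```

['398']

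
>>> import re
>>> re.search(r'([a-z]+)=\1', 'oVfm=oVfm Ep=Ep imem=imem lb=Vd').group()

`\1` has to match the exact text group 1 already captured.
The match spans [16:25] → 'imem=imem'.

'imem=imem'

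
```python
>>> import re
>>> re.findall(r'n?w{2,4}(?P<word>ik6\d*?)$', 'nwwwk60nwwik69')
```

['ik69']

The pattern matches optionally the literal 'n', then 2 to 4 of the literal 'w'; then the literal 'ik6', then zero or more of a digit (lazy) (captured as 'word'); then anchored at the end.
Matches: at [7:14] match 'nwwik69', group 1 = 'ik69'.
With a single group, `findall` returns only what that group captured — 1 item.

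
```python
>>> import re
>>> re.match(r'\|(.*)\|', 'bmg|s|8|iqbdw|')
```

`match` is anchored at position 0; if the pattern doesn't fit there, it returns None.
Here position 0 doesn't satisfy it, so the call returns None.

None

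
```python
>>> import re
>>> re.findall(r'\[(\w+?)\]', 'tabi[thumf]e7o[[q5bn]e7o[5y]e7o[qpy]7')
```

Walking the string: at [4:11] match '[thumf]', group 1 = 'thumf'; at [15:21] match '[q5bn]', group 1 = 'q5bn'; at [24:28] match '[5y]', group 1 = '5y'; at [31:36] match '[qpy]', group 1 = 'qpy'.
With a single group, `findall` returns only what that group captured — 4 items.

['thumf', 'q5bn', '5y', 'qpy']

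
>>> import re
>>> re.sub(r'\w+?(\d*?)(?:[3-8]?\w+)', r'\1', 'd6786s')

''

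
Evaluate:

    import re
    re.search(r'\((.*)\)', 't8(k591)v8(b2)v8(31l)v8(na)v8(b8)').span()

`re.search` scans for the first position where the pattern succeeds.
The match spans [2:33] → '(k591)v8(b2)v8(31l)v8(na)v8(b8)'.
Captured: group 1 = 'k591)v8(b2)v8(31l)v8(na)v8(b8'.

(2, 33)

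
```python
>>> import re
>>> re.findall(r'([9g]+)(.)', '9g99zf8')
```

The pattern matches one or more of one of [9g] (captured); then any character (captured).
Matches: at [0:5] match '9g99z', groups = ('9g99', 'z').
With 2 capturing groups, `findall` returns a 2-tuple per match.

[('9g99', 'z')]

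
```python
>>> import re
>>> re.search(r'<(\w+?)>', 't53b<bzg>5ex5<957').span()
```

(4, 9)

The match spans [4:9] → '<bzg>'.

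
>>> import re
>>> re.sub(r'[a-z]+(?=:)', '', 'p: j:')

': :'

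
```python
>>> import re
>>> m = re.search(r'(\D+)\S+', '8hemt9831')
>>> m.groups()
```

('hemt',)

The pattern matches one or more of a non-digit (captured); then one or more of a non-whitespace character.
`re.search` scans for the first position where the pattern succeeds.
The match spans [1:9] → 'hemt9831'.
Captured: group 1 = 'hemt'.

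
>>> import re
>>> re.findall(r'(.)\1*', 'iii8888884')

['i', '8', '4']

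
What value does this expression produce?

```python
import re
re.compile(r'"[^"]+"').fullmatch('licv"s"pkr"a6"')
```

`re.fullmatch` requires the pattern to consume the entire string.
Here the pattern can't cover the whole string, so the call returns None.

None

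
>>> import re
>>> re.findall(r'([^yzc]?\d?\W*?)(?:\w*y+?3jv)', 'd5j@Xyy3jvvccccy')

`findall` collects group 1 from the one match (1 total).

['j@']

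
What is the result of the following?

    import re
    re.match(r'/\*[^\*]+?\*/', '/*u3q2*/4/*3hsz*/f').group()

`re.match` only tries the pattern at the start of the string.
The match spans [0:8] → '/*u3q2*/'.

'/*u3q2*/'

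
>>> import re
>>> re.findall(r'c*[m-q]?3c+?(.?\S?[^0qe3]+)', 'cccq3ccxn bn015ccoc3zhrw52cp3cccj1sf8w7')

['cxn bn', 'ccj1sf8w7']

This matches zero or more of a literal 'c', then optionally a character in [m-q]; then a literal '3', then one or more of the literal 'c' (lazy); then optionally any character, then optionally a non-whitespace character, then one or more of any character except [0qe3] (captured).
The `?` after the quantifier makes it lazy — it takes as little as possible before letting the rest of the pattern try.
Scanning left to right: at [0:12] match 'cccq3ccxn bn', group 1 = 'cxn bn'; at [26:39] match 'cp3cccj1sf8w7', group 1 = 'ccj1sf8w7'.
`findall` collects group 1 from each match (2 total).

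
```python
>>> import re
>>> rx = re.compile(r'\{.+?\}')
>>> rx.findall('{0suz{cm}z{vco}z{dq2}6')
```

['{0suz{cm}', '{vco}', '{dq2}']

A non-greedy quantifier consumes as few characters as it can — just enough that the remainder of the pattern still matches from where it stops; whatever follows it matches normally.
Scanning left to right: at [0:9] → '{0suz{cm}'; at [10:15] → '{vco}'; at [16:21] → '{dq2}'.
No capturing groups, so `findall` returns the 3 full match strings.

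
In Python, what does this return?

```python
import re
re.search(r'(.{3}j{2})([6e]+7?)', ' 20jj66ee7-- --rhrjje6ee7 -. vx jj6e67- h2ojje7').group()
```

The match spans [0:10] → ' 20jj66ee7'.

' 20jj66ee7'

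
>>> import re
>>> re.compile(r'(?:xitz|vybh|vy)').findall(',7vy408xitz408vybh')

Alternation tries branches left to right and keeps the first one that lets the overall match succeed at that position.
Walking the string: at [2:4] → 'vy'; at [7:11] → 'xitz'; at [14:18] → 'vybh'.
No capturing groups, so `findall` returns the 3 full match strings.

['vy', 'xitz', 'vybh']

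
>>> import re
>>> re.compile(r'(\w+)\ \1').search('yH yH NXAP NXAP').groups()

('yH',)

The match spans [0:5] → 'yH yH'.
Captured: group 1 = 'yH'.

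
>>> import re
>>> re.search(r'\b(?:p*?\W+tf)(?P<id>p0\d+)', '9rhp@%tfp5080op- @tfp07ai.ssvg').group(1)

'p07'

This matches a word boundary (`\b`, zero-width); then zero or more of the literal 'p' (lazy), then one or more of a non-word character, then the literal 'tf' (non-capturing group); then the literal 'p0', then one or more of a digit (captured as 'id').
`re.search` tries every starting position until one works.
The match spans [15:23] → '- @tfp07'.
Captured: group 1 = 'p07'.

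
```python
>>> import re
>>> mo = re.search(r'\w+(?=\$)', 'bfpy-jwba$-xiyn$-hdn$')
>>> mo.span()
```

(5, 9)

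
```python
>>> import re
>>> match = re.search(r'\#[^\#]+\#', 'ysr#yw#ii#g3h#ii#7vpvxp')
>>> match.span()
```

The match spans [3:7] → '#yw#'.

(3, 7)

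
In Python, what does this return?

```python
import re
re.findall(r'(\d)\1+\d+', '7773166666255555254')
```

['7']

A backreference is literal: `\1` must see the identical characters the first group matched.
Matches: at [0:19] match '7773166666255555254', group 1 = '7'.
With a single group, `findall` returns only what that group captured — 1 item.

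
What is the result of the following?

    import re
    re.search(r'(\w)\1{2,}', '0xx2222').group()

'2222'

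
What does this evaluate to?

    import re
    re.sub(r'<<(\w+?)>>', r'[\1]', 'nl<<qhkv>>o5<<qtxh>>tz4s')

'nl[qhkv]o5[qtxh]tz4s'

Matches: at [2:10] → '<<qhkv>>'; at [12:20] → '<<qtxh>>'.
The replacement refers to a captured group, so each match is rewritten using its own captured text.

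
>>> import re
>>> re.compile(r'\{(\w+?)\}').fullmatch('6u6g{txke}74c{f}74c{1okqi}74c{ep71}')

`fullmatch` succeeds only if the pattern covers the string from start to end.
Here the pattern can't cover the whole string, so the call returns None.

None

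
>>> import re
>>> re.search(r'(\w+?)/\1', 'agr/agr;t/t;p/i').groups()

('agr',)

The backreference `\1` re-matches whatever the first group consumed, character for character.
`search` walks the string left to right and returns the first match it finds.
The match spans [0:7] → 'agr/agr'.
Captured: group 1 = 'agr'.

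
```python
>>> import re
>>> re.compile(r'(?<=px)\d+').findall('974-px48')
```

['48']

The lookaround is zero-width — it requires the adjacent text to match without consuming it, so the asserted text isn't part of the match.
Since nothing is captured, `findall` lists the 1 matched substring directly.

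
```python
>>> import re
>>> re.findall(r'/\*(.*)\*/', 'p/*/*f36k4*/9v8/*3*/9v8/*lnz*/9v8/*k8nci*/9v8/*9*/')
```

Matches: at [1:50] match '/*/*f36k4*/9v8/*3*/9v8/*lnz*/9v8/*k8nci*/9v8/*9*/', group 1 = '/*f36k4*/9v8/*3*/9v8/*lnz*/9v8/*k8nci*/9v8/*9'.
With a single group, `findall` returns only what that group captured — 1 item.

['/*f36k4*/9v8/*3*/9v8/*lnz*/9v8/*k8nci*/9v8/*9']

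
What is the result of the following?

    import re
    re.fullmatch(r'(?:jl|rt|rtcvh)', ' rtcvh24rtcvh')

`fullmatch` succeeds only if the pattern covers the string from start to end.
Here the pattern can't cover the whole string, so the call returns None.

None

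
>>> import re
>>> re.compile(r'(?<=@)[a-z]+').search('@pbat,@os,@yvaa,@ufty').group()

Lookahead/lookbehind check context without consuming it, so the matched span excludes the asserted characters.
Unlike `match`, `search` isn't anchored — it looks for the pattern anywhere in the string.
The match spans [1:5] → 'pbat'.

'pbat'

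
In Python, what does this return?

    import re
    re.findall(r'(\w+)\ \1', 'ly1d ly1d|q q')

['ly1d', 'q']

`\1` is not a pattern — it's the concrete string captured by group 1, re-applied verbatim.
Because there's exactly one group, `findall` drops the full match and keeps group 1 from each hit.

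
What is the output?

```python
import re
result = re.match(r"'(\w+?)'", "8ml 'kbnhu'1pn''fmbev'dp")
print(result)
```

None

`match` is anchored at position 0; if the pattern doesn't fit there, it returns None.
Here position 0 doesn't satisfy it, so the call returns None.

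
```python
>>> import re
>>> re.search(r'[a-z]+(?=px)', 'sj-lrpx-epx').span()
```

The `(?=…)`/`(?<=…)` assertion just peeks at neighbouring text; it doesn't advance the match position.
The match spans [3:5] → 'lr'.

(3, 5)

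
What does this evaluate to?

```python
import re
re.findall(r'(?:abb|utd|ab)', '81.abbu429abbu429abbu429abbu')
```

['abb', 'abb', 'abb', 'abb']

The regex engine tests alternatives in the order written; an earlier branch that matches wins even if a later one would match more.
Matches: at [3:6] → 'abb'; at [10:13] → 'abb'; at [17:20] → 'abb'; at [24:27] → 'abb'.
With no groups in the pattern, `findall` gives back each whole match — 4 here.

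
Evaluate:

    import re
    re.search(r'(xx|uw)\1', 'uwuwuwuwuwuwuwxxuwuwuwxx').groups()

A backreference is literal: `\1` must see the identical characters the first group matched.
`re.search` scans for the first position where the pattern succeeds.
The match spans [0:4] → 'uwuw'.
Captured: group 1 = 'uw'.

('uw',)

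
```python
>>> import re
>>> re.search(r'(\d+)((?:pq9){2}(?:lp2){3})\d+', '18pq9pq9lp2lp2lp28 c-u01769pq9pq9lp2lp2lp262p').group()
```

The match spans [0:18] → '18pq9pq9lp2lp2lp28'.

'18pq9pq9lp2lp2lp28'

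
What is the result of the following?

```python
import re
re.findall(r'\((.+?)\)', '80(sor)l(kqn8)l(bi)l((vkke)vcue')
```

The `?` after the quantifier makes it lazy — it takes as little as possible before letting the rest of the pattern try.
Matches: at [2:7] match '(sor)', group 1 = 'sor'; at [8:14] match '(kqn8)', group 1 = 'kqn8'; at [15:19] match '(bi)', group 1 = 'bi'; at [20:27] match '((vkke)', group 1 = '(vkke'.
Because there's exactly one group, `findall` drops the full match and keeps group 1 from each hit.

['sor', 'kqn8', 'bi', '(vkke']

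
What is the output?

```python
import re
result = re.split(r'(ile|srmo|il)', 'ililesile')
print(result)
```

['', 'il', '', 'ile', 's', 'ile', '']

The regex engine tests alternatives in the order written; an earlier branch that matches wins even if a later one would match more.
Matches to split on: at [0:2] → 'il'; at [2:5] → 'ile'; at [6:9] → 'ile'.
Because the pattern has a capturing group, `split` also inserts each captured text between the pieces.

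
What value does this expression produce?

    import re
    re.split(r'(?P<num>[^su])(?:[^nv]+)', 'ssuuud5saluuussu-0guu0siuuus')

Pattern: any character except [su] (captured as 'num'); then one or more of any character except [nv] (non-capturing group).
Matches to split on: at [5:28] → 'd5saluuussu-0guu0siuuus'.
The group in the pattern means `split` returns the separators' captures alongside the pieces.

['ssuuu', 'd', '']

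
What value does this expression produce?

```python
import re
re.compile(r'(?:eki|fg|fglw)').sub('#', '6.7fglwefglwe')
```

Branches in `(...|...)` are attempted left-to-right; the first branch that allows the whole pattern to succeed is taken.
Matches: at [3:5] → 'fg'; at [8:10] → 'fg'.
`sub` substitutes '#' at each match site.

'6.7#lwe#lwe'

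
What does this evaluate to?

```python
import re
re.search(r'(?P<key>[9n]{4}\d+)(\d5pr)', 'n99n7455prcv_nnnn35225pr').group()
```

'n99n7455pr'

Pattern: exactly 4 of one of [9n], then one or more of a digit (captured as 'key'); then a digit, then the literal '5pr' (captured).
The match spans [0:10] → 'n99n7455pr'.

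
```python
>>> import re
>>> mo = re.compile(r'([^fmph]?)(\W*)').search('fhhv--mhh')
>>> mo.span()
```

(0, 0)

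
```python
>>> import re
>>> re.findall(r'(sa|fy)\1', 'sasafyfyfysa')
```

`\1` is not a pattern — it's the concrete string captured by group 1, re-applied verbatim.
Because there's exactly one group, `findall` drops the full match and keeps group 1 from each hit.

['sa', 'fy']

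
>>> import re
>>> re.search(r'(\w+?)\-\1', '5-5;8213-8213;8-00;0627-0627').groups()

('5',)

The match spans [0:3] → '5-5'.
Captured: group 1 = '5'.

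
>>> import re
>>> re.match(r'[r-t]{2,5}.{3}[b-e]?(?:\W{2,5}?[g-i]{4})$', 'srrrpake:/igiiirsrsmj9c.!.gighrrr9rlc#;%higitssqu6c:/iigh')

None

Pattern: 2 to 5 of a character in [r-t], then exactly 3 of any character, then optionally a character in [b-e]; then 2 to 5 of a non-word character (lazy), then exactly 4 of a character in [g-i] (non-capturing group); then anchored at the end.
`re.match` only tries the pattern at the start of the string.
Here the string doesn't start with a match, so the call returns None.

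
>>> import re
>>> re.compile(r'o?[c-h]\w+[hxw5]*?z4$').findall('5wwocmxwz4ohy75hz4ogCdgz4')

The pattern matches optionally the literal 'o', then a character in [c-h]; then one or more of a word character, then zero or more of one of [hxw5] (lazy), then the literal 'z4'; then anchored at the end.
Matches: at [3:25] → 'ocmxwz4ohy75hz4ogCdgz4'.
Since nothing is captured, `findall` lists the 1 matched substring directly.

['ocmxwz4ohy75hz4ogCdgz4']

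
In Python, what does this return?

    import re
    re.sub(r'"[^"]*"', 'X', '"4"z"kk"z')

'XzXz'

Matches: at [0:3] → '"4"'; at [4:8] → '"kk"'.
Every occurrence is swapped for 'X'.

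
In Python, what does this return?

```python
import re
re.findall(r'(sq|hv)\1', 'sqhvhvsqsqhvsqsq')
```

['hv', 'sq', 'sq']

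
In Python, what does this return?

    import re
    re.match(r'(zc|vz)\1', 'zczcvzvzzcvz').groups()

('zc',)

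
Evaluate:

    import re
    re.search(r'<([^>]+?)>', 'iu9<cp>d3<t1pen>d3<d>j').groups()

The match spans [3:7] → '<cp>'.
Captured: group 1 = 'cp'.

('cp',)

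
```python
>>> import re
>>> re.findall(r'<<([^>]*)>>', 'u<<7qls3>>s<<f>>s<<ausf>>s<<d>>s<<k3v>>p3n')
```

['7qls3', 'f', 'ausf', 'd', 'k3v']

Scanning left to right: at [1:10] match '<<7qls3>>', group 1 = '7qls3'; at [11:16] match '<<f>>', group 1 = 'f'; at [17:25] match '<<ausf>>', group 1 = 'ausf'; at [26:31] match '<<d>>', group 1 = 'd'; at [32:39] match '<<k3v>>', group 1 = 'k3v'.
With a single group, `findall` returns only what that group captured — 5 items.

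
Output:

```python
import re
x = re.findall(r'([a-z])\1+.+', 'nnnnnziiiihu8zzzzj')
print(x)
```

`\1` has to match the exact text group 1 already captured.
Matches: at [0:18] match 'nnnnnziiiihu8zzzzj', group 1 = 'n'.
With a single group, `findall` returns only what that group captured — 1 item.

['n']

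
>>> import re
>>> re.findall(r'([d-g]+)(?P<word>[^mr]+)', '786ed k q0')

This matches one or more of a character in [d-g] (captured); then one or more of any character except [mr] (captured as 'word').
Walking the string: at [3:10] match 'ed k q0', groups = ('ed', ' k q0').
With 2 capturing groups, `findall` returns a 2-tuple per match.

[('ed', ' k q0')]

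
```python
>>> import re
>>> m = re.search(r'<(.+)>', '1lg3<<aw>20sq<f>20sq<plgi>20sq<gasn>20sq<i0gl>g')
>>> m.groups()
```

('<aw>20sq<f>20sq<plgi>20sq<gasn>20sq<i0gl',)

The match spans [4:46] → '<<aw>20sq<f>20sq<plgi>20sq<gasn>20sq<i0gl>'.
Captured: group 1 = '<aw>20sq<f>20sq<plgi>20sq<gasn>20sq<i0gl'.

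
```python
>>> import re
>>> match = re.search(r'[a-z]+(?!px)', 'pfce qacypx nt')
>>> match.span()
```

(0, 4)

The negative lookahead/lookbehind blocks any match where the forbidden context is present.
`re.search` scans for the first position where the pattern succeeds.
The match spans [0:4] → 'pfce'.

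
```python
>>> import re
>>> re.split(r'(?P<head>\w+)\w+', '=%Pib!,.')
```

['=%', 'Pi', '!,.']

The pattern matches one or more of a word character (captured as 'head'); then one or more of a word character.
Matches to split on: at [2:5] → 'Pib'.
Because the pattern has a capturing group, `split` also inserts each captured text between the pieces.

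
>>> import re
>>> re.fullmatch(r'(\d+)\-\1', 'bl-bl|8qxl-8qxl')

`\1` has to match the exact text group 1 already captured.
`fullmatch` succeeds only if the pattern covers the string from start to end.
Here there's no way to consume every character, so the call returns None.

None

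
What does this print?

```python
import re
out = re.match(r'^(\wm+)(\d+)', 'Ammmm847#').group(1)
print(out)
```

Pattern: anchored at the start of the string; then a word character, then one or more of a literal 'm' (captured); then one or more of a digit (captured).
`re.match` only tries the pattern at the start of the string.
The match spans [0:8] → 'Ammmm847'.
Captured: group 1 = 'Ammmm', group 2 = '847'.

Ammmm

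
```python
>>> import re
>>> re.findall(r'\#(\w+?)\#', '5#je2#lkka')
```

Scanning left to right: at [1:6] match '#je2#', group 1 = 'je2'.
`findall` collects group 1 from the one match (1 total).

['je2']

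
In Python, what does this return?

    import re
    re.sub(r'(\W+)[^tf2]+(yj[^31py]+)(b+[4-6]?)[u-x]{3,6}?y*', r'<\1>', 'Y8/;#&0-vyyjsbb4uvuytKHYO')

'Y8</;#&>tKHYO'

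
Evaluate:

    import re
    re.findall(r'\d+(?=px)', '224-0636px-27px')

['0636', '27']

The lookaround is zero-width — it requires the adjacent text to match without consuming it, so the asserted text isn't part of the match.
Since nothing is captured, `findall` lists the 2 matched substrings directly.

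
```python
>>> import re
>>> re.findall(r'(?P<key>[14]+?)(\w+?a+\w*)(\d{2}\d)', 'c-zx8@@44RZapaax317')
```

3 groups means the one result is a tuple of 3 captured strings — 1 here.

[('4', '4RZapaax', '317')]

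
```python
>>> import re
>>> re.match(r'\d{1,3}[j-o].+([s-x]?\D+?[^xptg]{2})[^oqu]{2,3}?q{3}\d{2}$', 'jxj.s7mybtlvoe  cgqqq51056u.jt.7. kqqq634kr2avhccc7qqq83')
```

None

Pattern: 1 to 3 of a digit, then a character in [j-o]; then one or more of any character; then optionally a character in [s-x], then one or more of a non-digit (lazy), then exactly 2 of any character except [xptg] (captured); then 2 to 3 of any character except [oqu] (lazy), then exactly 3 of a literal 'q', then exactly 2 of a digit; then anchored at the end.
`match` is anchored at position 0; if the pattern doesn't fit there, it returns None.
Here position 0 doesn't satisfy it, so the call returns None.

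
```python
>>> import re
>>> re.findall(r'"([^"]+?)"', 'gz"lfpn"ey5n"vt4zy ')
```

Matches: at [2:8] match '"lfpn"', group 1 = 'lfpn'.
Because there's exactly one group, `findall` drops the full match and keeps group 1 from the one hit.

['lfpn']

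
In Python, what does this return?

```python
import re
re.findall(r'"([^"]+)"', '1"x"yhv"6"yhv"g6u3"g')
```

Because there's exactly one group, `findall` drops the full match and keeps group 1 from each hit.

['x', '6', 'g6u3']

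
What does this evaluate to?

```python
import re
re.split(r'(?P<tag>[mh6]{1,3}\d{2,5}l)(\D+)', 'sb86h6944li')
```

['sb8', '6h6944l', 'i', '']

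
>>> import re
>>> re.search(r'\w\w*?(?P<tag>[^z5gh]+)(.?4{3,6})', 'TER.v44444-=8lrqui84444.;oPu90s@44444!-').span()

(0, 37)

The pattern matches a word character, then zero or more of a word character (lazy); then one or more of any character except [z5gh] (captured as 'tag'); then optionally any character, then 3 to 6 of the literal '4' (captured).
Unlike `match`, `search` isn't anchored — it looks for the pattern anywhere in the string.
The match spans [0:37] → 'TER.v44444-=8lrqui84444.;oPu90s@44444'.
Captured: group 1 = 'ER.v44444-=8lrqui84444.;oPu90s@44', group 2 = '444'.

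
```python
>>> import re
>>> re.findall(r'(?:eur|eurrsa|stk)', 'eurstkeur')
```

['eur', 'stk', 'eur']

`findall` yields the raw match text (3 of them) because the pattern has no groups.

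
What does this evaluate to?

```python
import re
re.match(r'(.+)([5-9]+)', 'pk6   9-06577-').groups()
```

('pk6   9-0657', '7')

Pattern: one or more of any character (captured); then one or more of a character in [5-9] (captured).
`re.match` only tries the pattern at the start of the string.
The match spans [0:13] → 'pk6   9-06577'.
Captured: group 1 = 'pk6   9-0657', group 2 = '7'.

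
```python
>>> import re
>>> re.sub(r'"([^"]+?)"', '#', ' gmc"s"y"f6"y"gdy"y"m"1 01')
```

Matches: at [4:7] → '"s"'; at [8:12] → '"f6"'; at [13:18] → '"gdy"'; at [19:22] → '"m"'.
Each match is replaced by '#'.

' gmc#y#y#y#1 01'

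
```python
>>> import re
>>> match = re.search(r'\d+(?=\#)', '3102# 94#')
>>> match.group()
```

'3102'

Lookahead/lookbehind check context without consuming it, so the matched span excludes the asserted characters.
`re.search` tries every starting position until one works.
The match spans [0:4] → '3102'.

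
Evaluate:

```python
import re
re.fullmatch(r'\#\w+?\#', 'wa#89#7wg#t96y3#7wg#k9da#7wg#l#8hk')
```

`re.fullmatch` is like wrapping the pattern in `^…$` (in single-line mode).
Here the pattern can't cover the whole string, so the call returns None.

None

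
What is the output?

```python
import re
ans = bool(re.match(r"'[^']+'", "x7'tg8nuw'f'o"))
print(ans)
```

`re.match` only tries the pattern at the start of the string.
Here position 0 doesn't satisfy it, so the call returns None, and `bool(None)` is False.

False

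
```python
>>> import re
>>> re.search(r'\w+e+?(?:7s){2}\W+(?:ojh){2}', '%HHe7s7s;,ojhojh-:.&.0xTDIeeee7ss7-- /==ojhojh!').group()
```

This matches one or more of a word character; then one or more of a literal 'e' (lazy); then the literal '7s' repeated 2 times, then one or more of a non-word character, then the literal 'ojh' repeated 2 times.
Unlike `match`, `search` isn't anchored — it looks for the pattern anywhere in the string.
The match spans [1:16] → 'HHe7s7s;,ojhojh'.

'HHe7s7s;,ojhojh'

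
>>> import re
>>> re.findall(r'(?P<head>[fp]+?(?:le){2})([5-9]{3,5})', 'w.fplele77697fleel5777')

The pattern matches one or more of one of [fp] (lazy), then the literal 'le' repeated 2 times (captured as 'head'); then 3 to 5 of a character in [5-9] (captured).
Walking the string: at [2:13] match 'fplele77697', groups = ('fplele', '77697').
Multiple groups make `findall` return tuples — one 2-tuple for the one match.

[('fplele', '77697')]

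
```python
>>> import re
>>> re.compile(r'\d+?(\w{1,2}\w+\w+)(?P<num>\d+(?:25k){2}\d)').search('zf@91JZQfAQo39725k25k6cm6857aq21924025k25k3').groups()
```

('1JZQfAQo39725k25k6cm6857aq21924', '025k25k3')

The pattern matches one or more of a digit (lazy); then 1 to 2 of a word character, then one or more of a word character, then one or more of a word character (captured); then one or more of a digit, then the literal '25k' repeated 2 times, then a digit (captured as 'num').
The `?` after the quantifier makes it lazy — it takes as little as possible before letting the rest of the pattern try.
`re.search` tries every starting position until one works.
The match spans [3:43] → '91JZQfAQo39725k25k6cm6857aq21924025k25k3'.
Captured: group 1 = '1JZQfAQo39725k25k6cm6857aq21924', group 2 = '025k25k3'.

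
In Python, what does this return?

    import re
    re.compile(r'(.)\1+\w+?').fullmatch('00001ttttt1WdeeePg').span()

(0, 18)

`\1` has to match the exact text group 1 already captured.
`re.fullmatch` requires the pattern to consume the entire string.
The match spans [0:18] → '00001ttttt1WdeeePg'.
Captured: group 1 = '0'.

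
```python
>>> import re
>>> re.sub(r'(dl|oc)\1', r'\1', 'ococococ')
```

'ococ'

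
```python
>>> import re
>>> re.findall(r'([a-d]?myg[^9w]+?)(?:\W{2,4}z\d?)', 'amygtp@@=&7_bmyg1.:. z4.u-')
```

['amygtp@@=&7_bmyg1']

The pattern matches optionally a character in [a-d], then the literal 'myg', then one or more of any character except [9w] (lazy) (captured); then 2 to 4 of a non-word character, then the literal 'z', then optionally a digit (non-capturing group).
Lazy quantifiers expand one character at a time until the remainder of the pattern can match.
Walking the string: at [0:23] match 'amygtp@@=&7_bmyg1.:. z4', group 1 = 'amygtp@@=&7_bmyg1'.
One capturing group, so `findall` returns just the captured substring from the one match — 1 in all.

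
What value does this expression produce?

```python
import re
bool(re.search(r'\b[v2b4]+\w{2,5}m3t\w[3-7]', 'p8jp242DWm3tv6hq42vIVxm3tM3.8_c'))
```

False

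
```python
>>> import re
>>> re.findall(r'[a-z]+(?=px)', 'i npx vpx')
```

The lookaround is zero-width — it requires the adjacent text to match without consuming it, so the asserted text isn't part of the match.
Scanning left to right: at [2:3] → 'n'; at [6:7] → 'v'.
Since nothing is captured, `findall` lists the 2 matched substrings directly.

['n', 'v']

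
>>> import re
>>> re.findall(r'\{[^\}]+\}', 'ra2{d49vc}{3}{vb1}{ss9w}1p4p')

['{d49vc}', '{3}', '{vb1}', '{ss9w}']

Walking the string: at [3:10] → '{d49vc}'; at [10:13] → '{3}'; at [13:18] → '{vb1}'; at [18:24] → '{ss9w}'.
With no groups in the pattern, `findall` gives back each whole match — 4 here.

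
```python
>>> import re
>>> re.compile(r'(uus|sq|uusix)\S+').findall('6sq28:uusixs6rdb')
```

Matches: at [1:16] match 'sq28:uusixs6rdb', group 1 = 'sq'.
One capturing group, so `findall` returns just the captured substring from the one match — 1 in all.

['sq']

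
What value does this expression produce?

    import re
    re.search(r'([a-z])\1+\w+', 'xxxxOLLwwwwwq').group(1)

'x'

The backreference `\1` re-matches whatever the first group consumed, character for character.
`re.search` scans for the first position where the pattern succeeds.
The match spans [0:13] → 'xxxxOLLwwwwwq'.
Captured: group 1 = 'x'.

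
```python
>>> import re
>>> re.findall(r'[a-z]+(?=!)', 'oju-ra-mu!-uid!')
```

['mu', 'uid']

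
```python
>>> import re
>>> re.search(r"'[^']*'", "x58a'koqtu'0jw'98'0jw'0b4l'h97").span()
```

`re.search` tries every starting position until one works.
The match spans [4:11] → "'koqtu'".

(4, 11)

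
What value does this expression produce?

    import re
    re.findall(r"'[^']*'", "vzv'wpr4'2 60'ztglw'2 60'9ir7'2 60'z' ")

Matches: at [3:9] → "'wpr4'"; at [13:20] → "'ztglw'"; at [24:30] → "'9ir7'"; at [34:37] → "'z'".
Since nothing is captured, `findall` lists the 4 matched substrings directly.

["'wpr4'", "'ztglw'", "'9ir7'", "'z'"]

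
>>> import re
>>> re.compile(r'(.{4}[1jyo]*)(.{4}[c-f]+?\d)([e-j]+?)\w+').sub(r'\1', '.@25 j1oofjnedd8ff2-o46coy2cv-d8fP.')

'.@25 j1oo-o46coy.'

Pattern: exactly 4 of any character, then zero or more of one of [1jyo] (captured); then exactly 4 of any character, then one or more of a character in [c-f] (lazy), then a digit (captured); then one or more of a character in [e-j] (lazy) (captured); then one or more of a word character.
Each match is replaced using the text its own group 1 captured.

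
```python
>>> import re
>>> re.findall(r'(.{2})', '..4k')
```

['..', '4k']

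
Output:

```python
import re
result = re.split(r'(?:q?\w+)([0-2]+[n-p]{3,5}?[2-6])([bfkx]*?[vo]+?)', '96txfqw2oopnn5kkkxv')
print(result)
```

Pattern: optionally the literal 'q', then one or more of a word character (non-capturing group); then one or more of a character in [0-2], then 3 to 5 of a character in [n-p] (lazy), then a character in [2-6] (captured); then zero or more of one of [bfkx] (lazy), then one or more of one of [vo] (lazy) (captured).
Matches to split on: at [0:19] → '96txfqw2oopnn5kkkxv'.
With a capturing group present, the delimiter's captured portion is kept in the result list.

['', '2oopnn5', 'kkkxv', '']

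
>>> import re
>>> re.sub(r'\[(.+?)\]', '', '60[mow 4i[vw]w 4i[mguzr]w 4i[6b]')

Lazy quantifiers expand one character at a time until the remainder of the pattern can match.
Matches: at [2:13] → '[mow 4i[vw]'; at [17:24] → '[mguzr]'; at [28:32] → '[6b]'.
Every occurrence is swapped for ''.

'60w 4iw 4i'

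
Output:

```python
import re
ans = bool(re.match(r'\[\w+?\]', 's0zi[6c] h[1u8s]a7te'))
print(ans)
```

With `match`, the pattern is implicitly anchored at the beginning.
Here position 0 doesn't satisfy it, so the call returns None, and `bool(None)` is False.

False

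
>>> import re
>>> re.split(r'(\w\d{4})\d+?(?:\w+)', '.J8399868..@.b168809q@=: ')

The pattern matches a word character, then exactly 4 of a digit (captured); then one or more of a digit (lazy); then one or more of a word character (non-capturing group).
Matches to split on: at [1:9] → 'J8399868'; at [13:21] → 'b168809q'.
With a capturing group present, the delimiter's captured portion is kept in the result list.

['.', 'J8399', '..@.', 'b1688', '@=: ']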